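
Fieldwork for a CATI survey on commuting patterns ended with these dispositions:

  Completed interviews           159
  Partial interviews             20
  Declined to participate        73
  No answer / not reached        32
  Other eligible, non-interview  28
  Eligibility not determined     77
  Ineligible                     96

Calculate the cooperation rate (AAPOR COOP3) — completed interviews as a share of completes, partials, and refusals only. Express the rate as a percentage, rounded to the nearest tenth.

63.1%

Numerator → 159
Denom → 159 + 20 + 73 = 252
COOP3 = 159 / 252 = 0.6310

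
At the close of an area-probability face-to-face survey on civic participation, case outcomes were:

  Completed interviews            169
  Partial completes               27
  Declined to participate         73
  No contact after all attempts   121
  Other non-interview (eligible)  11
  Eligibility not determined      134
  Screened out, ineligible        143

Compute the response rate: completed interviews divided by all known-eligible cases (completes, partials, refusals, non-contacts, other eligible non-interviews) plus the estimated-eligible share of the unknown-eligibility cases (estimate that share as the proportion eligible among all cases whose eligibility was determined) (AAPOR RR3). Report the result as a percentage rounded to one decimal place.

33.8%

Top → 169
Eligible (known) → 169 + 27 + 73 + 121 + 11 = 401
e = 401 / (401 + 143) = 401 / 544 = 0.7371
Estimated eligible among unknowns → 0.7371 × 134 = 98.77
Base → 401 + 98.77 = 499.77
RR3 = 169 / 499.77 = 0.3382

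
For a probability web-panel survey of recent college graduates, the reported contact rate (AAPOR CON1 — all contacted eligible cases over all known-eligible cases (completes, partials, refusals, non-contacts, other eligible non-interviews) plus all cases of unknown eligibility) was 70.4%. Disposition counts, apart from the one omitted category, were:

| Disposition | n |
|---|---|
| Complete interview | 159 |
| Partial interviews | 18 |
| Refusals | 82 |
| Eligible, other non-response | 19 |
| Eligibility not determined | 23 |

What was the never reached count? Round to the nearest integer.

94

Numerator = 159 + 18 + 82 + 19 = 278
CON1 = 278 / D = 0.704
D = 278 / 0.704 = 394.9
Remaining denominator categories sum to 301
never reached = 394.9 − 301 ≈ 94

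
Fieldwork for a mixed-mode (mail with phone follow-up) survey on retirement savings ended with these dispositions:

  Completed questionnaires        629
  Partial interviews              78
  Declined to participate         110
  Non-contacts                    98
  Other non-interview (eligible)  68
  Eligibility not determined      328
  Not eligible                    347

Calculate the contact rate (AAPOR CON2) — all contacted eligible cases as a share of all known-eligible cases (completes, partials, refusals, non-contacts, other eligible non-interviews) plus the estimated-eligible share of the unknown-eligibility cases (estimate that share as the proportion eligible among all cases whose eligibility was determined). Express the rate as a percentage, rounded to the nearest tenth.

Numerator: 629 + 78 + 110 + 68 = 885
Determined eligible: 629 + 78 + 110 + 98 + 68 = 983
e = 983 / (983 + 347) = 983 / 1330 = 0.7391
Eligible share of unknowns: 0.7391 × 328 = 242.42
Base: 983 + 242.42 = 1225.42
CON2 = 885 / 1225.42 = 0.7222

72.2%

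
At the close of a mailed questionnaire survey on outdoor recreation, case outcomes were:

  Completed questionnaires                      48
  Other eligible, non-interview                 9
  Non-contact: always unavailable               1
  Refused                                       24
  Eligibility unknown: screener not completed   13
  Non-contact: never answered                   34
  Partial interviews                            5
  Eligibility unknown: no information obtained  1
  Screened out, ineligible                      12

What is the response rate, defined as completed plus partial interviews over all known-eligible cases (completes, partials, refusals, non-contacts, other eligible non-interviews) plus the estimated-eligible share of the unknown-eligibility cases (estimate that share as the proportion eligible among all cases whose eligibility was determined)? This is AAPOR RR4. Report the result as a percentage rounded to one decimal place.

Never reached = 34 + 1 = 35
Undetermined eligibility = 13 + 1 = 14
Num → 48 + 5 = 53
Eligible (known) → 48 + 5 + 24 + 35 + 9 = 121
e = 121 / (121 + 12) = 121 / 133 = 0.9098
Estimated eligible among unknowns → 0.9098 × 14 = 12.74
Base → 121 + 12.74 = 133.74
RR4 = 53 / 133.74 = 0.3963

39.6%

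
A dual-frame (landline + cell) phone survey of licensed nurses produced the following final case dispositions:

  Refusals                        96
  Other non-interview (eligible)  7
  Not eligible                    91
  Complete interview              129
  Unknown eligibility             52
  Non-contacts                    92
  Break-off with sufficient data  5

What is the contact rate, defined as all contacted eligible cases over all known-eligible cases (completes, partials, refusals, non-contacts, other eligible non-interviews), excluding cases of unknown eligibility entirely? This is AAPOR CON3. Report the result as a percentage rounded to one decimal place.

72.0%

Top = 129 + 5 + 96 + 7 = 237
Denominator = 129 + 5 + 96 + 92 + 7 = 329
CON3 = 237 / 329 = 0.7204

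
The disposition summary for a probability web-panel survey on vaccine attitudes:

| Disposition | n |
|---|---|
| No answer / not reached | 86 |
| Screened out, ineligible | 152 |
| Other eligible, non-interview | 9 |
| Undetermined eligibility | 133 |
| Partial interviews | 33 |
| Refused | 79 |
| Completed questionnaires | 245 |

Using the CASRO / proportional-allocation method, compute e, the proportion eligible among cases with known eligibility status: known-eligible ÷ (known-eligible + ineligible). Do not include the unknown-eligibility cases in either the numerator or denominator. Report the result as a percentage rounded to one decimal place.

Determined eligible: 245 + 33 + 79 + 86 + 9 = 452
e = 452 / (452 + 152) = 452 / 604 = 0.7483

74.8%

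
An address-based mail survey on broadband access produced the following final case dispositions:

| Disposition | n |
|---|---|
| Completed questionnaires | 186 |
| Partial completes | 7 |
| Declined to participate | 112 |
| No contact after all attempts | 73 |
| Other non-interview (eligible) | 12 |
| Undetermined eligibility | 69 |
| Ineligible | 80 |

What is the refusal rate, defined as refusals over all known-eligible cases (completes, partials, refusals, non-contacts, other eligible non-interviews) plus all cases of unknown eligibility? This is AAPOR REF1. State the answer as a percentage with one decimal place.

Numerator = 112
Denominator = 186 + 7 + 112 + 73 + 12 + 69 = 459
REF1 = 112 / 459 = 0.2440

24.4%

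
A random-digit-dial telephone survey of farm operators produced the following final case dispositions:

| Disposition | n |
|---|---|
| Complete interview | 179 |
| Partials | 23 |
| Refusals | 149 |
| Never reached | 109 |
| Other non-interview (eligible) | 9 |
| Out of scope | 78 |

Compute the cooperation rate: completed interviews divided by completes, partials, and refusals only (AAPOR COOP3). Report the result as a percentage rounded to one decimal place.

Numerator: 179
Denom: 179 + 23 + 149 = 351
COOP3 = 179 / 351 = 0.5100

51.0%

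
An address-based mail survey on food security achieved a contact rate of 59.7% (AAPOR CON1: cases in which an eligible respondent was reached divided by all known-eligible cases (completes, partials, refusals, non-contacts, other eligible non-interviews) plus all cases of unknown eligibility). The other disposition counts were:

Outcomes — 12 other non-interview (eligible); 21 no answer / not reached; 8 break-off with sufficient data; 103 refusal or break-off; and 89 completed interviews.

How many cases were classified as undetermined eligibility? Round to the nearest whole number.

Top = 89 + 8 + 103 + 12 = 212
CON1 = 212 / D = 0.597
D = 212 / 0.597 = 355.1
Other denominator terms total 233
undetermined eligibility = 355.1 − 233 ≈ 122

122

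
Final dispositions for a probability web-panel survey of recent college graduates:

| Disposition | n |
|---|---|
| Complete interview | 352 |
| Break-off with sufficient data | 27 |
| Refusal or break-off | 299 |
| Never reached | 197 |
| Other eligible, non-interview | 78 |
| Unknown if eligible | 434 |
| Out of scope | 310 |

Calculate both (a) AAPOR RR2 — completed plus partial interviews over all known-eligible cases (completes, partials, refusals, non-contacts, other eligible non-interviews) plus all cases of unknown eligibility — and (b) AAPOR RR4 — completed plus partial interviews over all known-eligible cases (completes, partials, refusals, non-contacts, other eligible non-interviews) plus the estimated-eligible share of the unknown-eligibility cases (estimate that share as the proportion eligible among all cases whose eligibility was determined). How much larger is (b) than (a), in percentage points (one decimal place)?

Top: 352 + 27 = 379
Base: 352 + 27 + 299 + 197 + 78 + 434 = 1387
RR2 = 379 / 1387 = 0.2733
Determined eligible: 352 + 27 + 299 + 197 + 78 = 953
e = 953 / (953 + 310) = 953 / 1263 = 0.7546
Eligible share of unknowns: 0.7546 × 434 = 327.50
Base: 953 + 327.50 = 1280.50
RR4 = 379 / 1280.50 = 0.2960
Difference = 29.60 − 27.33 = 2.27 percentage points

2.3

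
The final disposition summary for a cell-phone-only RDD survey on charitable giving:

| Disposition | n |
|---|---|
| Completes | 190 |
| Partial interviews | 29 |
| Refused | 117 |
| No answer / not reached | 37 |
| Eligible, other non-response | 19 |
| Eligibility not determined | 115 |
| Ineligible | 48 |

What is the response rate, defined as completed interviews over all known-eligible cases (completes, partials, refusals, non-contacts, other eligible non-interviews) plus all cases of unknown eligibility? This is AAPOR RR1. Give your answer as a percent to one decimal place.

Numerator: 190
Denom: 190 + 29 + 117 + 37 + 19 + 115 = 507
RR1 = 190 / 507 = 0.3748

37.5%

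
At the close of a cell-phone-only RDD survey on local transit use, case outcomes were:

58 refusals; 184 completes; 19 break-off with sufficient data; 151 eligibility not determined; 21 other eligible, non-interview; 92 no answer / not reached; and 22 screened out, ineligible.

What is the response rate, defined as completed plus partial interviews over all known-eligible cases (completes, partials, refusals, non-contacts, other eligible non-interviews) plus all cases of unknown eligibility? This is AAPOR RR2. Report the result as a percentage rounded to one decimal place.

Top → 184 + 19 = 203
Denominator → 184 + 19 + 58 + 92 + 21 + 151 = 525
RR2 = 203 / 525 = 0.3867

38.7%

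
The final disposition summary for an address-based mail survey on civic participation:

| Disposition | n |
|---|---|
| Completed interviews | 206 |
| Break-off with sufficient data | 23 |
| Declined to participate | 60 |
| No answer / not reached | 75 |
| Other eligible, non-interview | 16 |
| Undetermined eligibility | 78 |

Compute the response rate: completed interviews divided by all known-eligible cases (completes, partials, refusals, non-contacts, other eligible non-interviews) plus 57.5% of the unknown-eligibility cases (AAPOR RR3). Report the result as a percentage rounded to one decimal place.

48.5%

Num → 206
Eligible (known) → 206 + 23 + 60 + 75 + 16 = 380
Eligible share of unknowns → 0.5750 × 78 = 44.85
Denom → 380 + 44.85 = 424.85
RR3 = 206 / 424.85 = 0.4849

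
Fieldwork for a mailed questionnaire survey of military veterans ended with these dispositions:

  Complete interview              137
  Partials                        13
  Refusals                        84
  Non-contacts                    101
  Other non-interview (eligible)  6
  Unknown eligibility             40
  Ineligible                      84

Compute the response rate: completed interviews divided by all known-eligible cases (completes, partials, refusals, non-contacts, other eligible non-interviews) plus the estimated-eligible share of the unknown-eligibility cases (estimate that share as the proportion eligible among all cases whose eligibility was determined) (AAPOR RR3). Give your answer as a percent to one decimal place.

Num → 137
Known eligible → 137 + 13 + 84 + 101 + 6 = 341
e = 341 / (341 + 84) = 341 / 425 = 0.8024
Estimated eligible among unknowns → 0.8024 × 40 = 32.10
Denom → 341 + 32.10 = 373.10
RR3 = 137 / 373.10 = 0.3672

36.7%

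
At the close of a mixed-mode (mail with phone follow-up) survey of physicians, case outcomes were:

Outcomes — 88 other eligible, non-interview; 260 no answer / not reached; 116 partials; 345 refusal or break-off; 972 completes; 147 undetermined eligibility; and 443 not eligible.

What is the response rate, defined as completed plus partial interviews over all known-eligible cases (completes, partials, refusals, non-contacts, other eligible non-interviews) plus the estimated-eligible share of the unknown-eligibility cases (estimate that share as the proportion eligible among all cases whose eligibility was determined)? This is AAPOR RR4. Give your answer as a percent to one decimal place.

Num: 972 + 116 = 1088
Determined eligible: 972 + 116 + 345 + 260 + 88 = 1781
e = 1781 / (1781 + 443) = 1781 / 2224 = 0.8008
Estimated eligible among unknowns: 0.8008 × 147 = 117.72
Denominator: 1781 + 117.72 = 1898.72
RR4 = 1088 / 1898.72 = 0.5730

57.3%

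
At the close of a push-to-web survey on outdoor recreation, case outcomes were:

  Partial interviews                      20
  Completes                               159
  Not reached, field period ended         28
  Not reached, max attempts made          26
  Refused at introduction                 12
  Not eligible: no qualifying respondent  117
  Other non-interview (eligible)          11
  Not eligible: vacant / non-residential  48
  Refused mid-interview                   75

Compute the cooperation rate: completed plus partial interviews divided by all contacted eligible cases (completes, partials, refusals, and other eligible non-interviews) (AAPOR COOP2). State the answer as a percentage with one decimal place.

64.6%

Declined to participate = 12 + 75 = 87
No contact after all attempts = 28 + 26 = 54
Not eligible = 117 + 48 = 165
Numerator = 159 + 20 = 179
Denominator = 159 + 20 + 87 + 11 = 277
COOP2 = 179 / 277 = 0.6462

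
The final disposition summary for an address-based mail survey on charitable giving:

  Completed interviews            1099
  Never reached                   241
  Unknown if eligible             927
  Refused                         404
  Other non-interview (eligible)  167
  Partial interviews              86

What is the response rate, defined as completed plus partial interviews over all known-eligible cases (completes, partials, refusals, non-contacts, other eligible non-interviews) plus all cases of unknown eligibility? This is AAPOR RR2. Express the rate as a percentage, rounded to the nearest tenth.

40.5%

Num → 1099 + 86 = 1185
Denominator → 1099 + 86 + 404 + 241 + 167 + 927 = 2924
RR2 = 1185 / 2924 = 0.4053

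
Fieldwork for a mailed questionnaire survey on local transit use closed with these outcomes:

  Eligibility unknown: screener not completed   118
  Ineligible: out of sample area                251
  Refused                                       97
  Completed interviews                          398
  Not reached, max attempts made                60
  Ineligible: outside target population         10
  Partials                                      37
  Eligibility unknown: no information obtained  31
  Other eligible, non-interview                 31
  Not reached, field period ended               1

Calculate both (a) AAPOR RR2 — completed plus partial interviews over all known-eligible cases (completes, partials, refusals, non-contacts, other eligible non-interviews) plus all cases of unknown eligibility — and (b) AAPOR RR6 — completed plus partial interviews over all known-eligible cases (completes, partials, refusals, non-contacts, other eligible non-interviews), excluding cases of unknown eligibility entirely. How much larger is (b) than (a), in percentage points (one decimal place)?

13.4

No contact after all attempts = 1 + 60 = 61
Unknown eligibility = 118 + 31 = 149
Ineligible = 10 + 251 = 261
Numerator = 398 + 37 = 435
Denom = 398 + 37 + 97 + 61 + 31 + 149 = 773
RR2 = 435 / 773 = 0.5627
Denom = 398 + 37 + 97 + 61 + 31 = 624
RR6 = 435 / 624 = 0.6971
Difference = 69.71 − 56.27 = 13.44 percentage points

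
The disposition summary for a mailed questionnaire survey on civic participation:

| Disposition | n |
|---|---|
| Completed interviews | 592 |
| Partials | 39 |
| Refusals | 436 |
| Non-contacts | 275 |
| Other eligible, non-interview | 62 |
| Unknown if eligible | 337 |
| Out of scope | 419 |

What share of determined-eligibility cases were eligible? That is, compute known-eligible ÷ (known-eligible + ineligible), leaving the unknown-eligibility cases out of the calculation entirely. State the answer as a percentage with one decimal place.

Determined eligible = 592 + 39 + 436 + 275 + 62 = 1404
e = 1404 / (1404 + 419) = 1404 / 1823 = 0.7702

77.0%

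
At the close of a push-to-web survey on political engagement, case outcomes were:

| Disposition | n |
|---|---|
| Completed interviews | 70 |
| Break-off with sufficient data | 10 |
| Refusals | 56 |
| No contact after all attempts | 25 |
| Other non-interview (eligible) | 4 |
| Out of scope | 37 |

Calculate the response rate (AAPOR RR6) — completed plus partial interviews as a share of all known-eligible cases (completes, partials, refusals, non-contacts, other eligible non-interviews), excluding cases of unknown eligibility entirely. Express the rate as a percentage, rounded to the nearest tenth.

Top → 70 + 10 = 80
Denominator → 70 + 10 + 56 + 25 + 4 = 165
RR6 = 80 / 165 = 0.4848

48.5%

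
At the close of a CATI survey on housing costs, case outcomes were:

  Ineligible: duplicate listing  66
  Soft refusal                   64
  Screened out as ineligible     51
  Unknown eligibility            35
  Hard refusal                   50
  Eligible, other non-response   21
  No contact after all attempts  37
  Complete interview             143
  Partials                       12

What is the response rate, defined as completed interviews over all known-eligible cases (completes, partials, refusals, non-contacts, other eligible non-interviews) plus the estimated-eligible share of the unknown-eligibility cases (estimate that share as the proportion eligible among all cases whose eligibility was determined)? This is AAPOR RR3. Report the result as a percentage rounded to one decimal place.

Refusals = 50 + 64 = 114
Not eligible = 51 + 66 = 117
Numerator = 143
Determined eligible = 143 + 12 + 114 + 37 + 21 = 327
e = 327 / (327 + 117) = 327 / 444 = 0.7365
Eligible share of unknowns = 0.7365 × 35 = 25.78
Denom = 327 + 25.78 = 352.78
RR3 = 143 / 352.78 = 0.4054

40.5%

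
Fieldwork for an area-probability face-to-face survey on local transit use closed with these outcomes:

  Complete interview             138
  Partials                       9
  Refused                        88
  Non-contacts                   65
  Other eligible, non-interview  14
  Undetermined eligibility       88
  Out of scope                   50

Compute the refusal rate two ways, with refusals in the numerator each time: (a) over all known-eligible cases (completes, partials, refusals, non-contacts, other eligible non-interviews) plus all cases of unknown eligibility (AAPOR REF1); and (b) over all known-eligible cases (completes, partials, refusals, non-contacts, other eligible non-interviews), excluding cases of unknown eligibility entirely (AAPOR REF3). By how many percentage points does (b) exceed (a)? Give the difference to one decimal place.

6.1

Numerator = 88
Base = 138 + 9 + 88 + 65 + 14 + 88 = 402
REF1 = 88 / 402 = 0.2189
Base = 138 + 9 + 88 + 65 + 14 = 314
REF3 = 88 / 314 = 0.2803
Difference = 28.03 − 21.89 = 6.14 percentage points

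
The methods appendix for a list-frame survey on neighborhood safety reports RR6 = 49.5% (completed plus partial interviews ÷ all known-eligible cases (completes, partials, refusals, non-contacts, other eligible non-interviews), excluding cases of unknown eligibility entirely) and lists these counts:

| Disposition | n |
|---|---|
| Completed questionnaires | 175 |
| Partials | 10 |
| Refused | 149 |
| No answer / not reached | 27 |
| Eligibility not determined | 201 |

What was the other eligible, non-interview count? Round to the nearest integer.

Top = 175 + 10 = 185
RR6 = 185 / D = 0.495
D = 185 / 0.495 = 373.7
Other denominator terms total 361
other eligible, non-interview = 373.7 − 361 ≈ 13

13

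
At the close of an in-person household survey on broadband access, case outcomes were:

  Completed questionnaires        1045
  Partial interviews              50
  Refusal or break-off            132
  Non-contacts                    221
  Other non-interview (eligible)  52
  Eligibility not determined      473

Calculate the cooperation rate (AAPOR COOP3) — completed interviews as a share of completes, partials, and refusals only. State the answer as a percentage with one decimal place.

85.2%

Numerator = 1045
Denominator = 1045 + 50 + 132 = 1227
COOP3 = 1045 / 1227 = 0.8517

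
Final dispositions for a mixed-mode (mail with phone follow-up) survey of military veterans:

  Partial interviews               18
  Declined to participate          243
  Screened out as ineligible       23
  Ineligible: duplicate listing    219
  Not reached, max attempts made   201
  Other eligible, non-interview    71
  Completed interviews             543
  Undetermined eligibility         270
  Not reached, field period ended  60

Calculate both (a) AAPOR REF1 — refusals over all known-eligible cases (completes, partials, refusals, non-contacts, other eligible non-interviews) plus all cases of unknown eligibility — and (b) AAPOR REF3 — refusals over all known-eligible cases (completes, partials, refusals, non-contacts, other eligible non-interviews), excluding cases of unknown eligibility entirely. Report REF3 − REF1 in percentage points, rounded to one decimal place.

Non-contacts = 60 + 201 = 261
Screened out, ineligible = 23 + 219 = 242
Num = 243
Base = 543 + 18 + 243 + 261 + 71 + 270 = 1406
REF1 = 243 / 1406 = 0.1728
Base = 543 + 18 + 243 + 261 + 71 = 1136
REF3 = 243 / 1136 = 0.2139
Difference = 21.39 − 17.28 = 4.11 percentage points

4.1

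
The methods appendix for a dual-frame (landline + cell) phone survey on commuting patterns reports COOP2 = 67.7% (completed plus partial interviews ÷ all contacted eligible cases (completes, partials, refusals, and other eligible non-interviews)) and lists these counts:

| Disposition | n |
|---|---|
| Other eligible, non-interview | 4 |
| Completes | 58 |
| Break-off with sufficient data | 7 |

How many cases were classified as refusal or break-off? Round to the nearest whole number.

Numerator → 58 + 7 = 65
COOP2 = 65 / D = 0.677
D = 65 / 0.677 = 96.0
Other denominator terms total 69
refusal or break-off = 96.0 − 69 ≈ 27

27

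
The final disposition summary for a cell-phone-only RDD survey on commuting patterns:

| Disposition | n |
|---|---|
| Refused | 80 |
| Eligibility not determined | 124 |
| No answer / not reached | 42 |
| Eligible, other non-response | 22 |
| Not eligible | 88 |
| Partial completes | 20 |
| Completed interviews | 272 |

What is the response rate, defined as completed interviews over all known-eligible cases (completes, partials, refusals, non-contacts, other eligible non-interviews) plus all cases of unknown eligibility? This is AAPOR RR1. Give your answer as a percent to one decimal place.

Numerator → 272
Denominator → 272 + 20 + 80 + 42 + 22 + 124 = 560
RR1 = 272 / 560 = 0.4857

48.6%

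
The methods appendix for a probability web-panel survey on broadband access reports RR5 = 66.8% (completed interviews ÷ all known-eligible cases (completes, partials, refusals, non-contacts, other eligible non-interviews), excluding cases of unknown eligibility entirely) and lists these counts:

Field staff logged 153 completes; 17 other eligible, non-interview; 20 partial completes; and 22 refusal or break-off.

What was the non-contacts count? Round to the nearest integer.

17

RR5 = 153 / D = 0.668
D = 153 / 0.668 = 229.0
Other denominator terms total 212
non-contacts = 229.0 − 212 ≈ 17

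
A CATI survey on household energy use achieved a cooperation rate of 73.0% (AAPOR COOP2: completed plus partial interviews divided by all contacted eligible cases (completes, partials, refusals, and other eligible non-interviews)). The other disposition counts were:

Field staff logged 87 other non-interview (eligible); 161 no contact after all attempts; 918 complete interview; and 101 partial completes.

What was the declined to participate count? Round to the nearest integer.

290

Num: 918 + 101 = 1019
COOP2 = 1019 / D = 0.730
D = 1019 / 0.730 = 1395.9
Remaining denominator categories sum to 1106
declined to participate = 1395.9 − 1106 ≈ 290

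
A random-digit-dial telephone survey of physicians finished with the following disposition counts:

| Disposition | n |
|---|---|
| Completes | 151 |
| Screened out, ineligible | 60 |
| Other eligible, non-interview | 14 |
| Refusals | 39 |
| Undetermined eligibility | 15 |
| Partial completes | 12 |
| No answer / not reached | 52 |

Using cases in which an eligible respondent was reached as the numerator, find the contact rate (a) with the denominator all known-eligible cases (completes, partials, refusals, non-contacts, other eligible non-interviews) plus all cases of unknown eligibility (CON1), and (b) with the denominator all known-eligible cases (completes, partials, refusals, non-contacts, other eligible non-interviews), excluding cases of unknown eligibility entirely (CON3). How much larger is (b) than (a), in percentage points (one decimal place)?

4.3

Top → 151 + 12 + 39 + 14 = 216
Denom → 151 + 12 + 39 + 52 + 14 + 15 = 283
CON1 = 216 / 283 = 0.7633
Denom → 151 + 12 + 39 + 52 + 14 = 268
CON3 = 216 / 268 = 0.8060
Difference = 80.60 − 76.33 = 4.27 percentage points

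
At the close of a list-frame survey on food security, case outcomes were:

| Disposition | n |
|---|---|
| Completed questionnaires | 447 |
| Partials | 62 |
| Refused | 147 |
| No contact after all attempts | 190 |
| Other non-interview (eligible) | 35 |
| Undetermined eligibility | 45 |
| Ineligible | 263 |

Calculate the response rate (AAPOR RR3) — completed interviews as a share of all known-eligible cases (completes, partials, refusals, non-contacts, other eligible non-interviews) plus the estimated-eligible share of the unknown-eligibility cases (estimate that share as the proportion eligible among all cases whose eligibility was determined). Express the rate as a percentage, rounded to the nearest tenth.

Top: 447
Known eligible: 447 + 62 + 147 + 190 + 35 = 881
e = 881 / (881 + 263) = 881 / 1144 = 0.7701
Eligible share of unknowns: 0.7701 × 45 = 34.65
Denominator: 881 + 34.65 = 915.65
RR3 = 447 / 915.65 = 0.4882

48.8%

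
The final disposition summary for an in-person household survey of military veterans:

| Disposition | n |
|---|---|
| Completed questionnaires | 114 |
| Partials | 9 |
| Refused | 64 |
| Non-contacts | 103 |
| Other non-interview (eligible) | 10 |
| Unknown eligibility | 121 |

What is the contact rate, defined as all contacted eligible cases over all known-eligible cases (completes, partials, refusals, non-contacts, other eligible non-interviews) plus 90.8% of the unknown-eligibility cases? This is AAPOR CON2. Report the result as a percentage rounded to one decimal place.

Num: 114 + 9 + 64 + 10 = 197
Eligible (known): 114 + 9 + 64 + 103 + 10 = 300
Estimated eligible among unknowns: 0.9080 × 121 = 109.87
Base: 300 + 109.87 = 409.87
CON2 = 197 / 409.87 = 0.4806

48.1%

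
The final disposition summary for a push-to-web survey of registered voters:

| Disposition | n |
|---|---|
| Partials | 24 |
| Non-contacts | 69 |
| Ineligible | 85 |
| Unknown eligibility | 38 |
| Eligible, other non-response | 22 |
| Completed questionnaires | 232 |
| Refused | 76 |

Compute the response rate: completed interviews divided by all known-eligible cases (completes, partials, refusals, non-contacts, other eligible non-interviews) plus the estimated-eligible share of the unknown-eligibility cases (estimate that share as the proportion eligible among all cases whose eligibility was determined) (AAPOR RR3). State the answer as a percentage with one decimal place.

51.0%

Num → 232
Determined eligible → 232 + 24 + 76 + 69 + 22 = 423
e = 423 / (423 + 85) = 423 / 508 = 0.8327
e × U → 0.8327 × 38 = 31.64
Denominator → 423 + 31.64 = 454.64
RR3 = 232 / 454.64 = 0.5103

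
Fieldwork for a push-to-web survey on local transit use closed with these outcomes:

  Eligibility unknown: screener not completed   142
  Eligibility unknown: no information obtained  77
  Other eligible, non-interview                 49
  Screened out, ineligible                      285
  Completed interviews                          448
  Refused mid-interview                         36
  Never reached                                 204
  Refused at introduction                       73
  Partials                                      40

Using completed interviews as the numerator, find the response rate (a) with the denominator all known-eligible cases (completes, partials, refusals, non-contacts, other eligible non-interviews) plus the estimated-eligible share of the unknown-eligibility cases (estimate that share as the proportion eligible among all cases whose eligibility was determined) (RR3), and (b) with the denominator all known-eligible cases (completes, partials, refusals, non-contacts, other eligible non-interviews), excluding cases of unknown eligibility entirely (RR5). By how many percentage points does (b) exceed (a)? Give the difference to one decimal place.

Refusals = 73 + 36 = 109
Eligibility not determined = 142 + 77 = 219
Num = 448
Eligible (known) = 448 + 40 + 109 + 204 + 49 = 850
e = 850 / (850 + 285) = 850 / 1135 = 0.7489
Estimated eligible among unknowns = 0.7489 × 219 = 164.01
Base = 850 + 164.01 = 1014.01
RR3 = 448 / 1014.01 = 0.4418
Base = 448 + 40 + 109 + 204 + 49 = 850
RR5 = 448 / 850 = 0.5271
Difference = 52.71 − 44.18 = 8.53 percentage points

8.5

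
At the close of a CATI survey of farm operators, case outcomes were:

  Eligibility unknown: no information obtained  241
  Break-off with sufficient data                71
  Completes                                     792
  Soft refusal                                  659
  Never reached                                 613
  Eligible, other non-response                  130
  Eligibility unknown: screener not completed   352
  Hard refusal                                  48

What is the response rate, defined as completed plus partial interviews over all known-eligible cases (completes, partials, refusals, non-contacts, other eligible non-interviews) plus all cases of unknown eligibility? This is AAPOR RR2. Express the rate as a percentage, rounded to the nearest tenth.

29.7%

Refused = 48 + 659 = 707
Undetermined eligibility = 352 + 241 = 593
Top = 792 + 71 = 863
Denom = 792 + 71 + 707 + 613 + 130 + 593 = 2906
RR2 = 863 / 2906 = 0.2970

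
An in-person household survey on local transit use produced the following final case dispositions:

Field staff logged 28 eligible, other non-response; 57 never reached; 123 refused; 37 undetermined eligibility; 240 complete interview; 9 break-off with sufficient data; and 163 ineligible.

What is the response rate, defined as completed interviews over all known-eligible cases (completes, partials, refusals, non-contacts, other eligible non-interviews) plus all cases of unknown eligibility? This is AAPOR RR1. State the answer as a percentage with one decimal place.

48.6%

Num → 240
Base → 240 + 9 + 123 + 57 + 28 + 37 = 494
RR1 = 240 / 494 = 0.4858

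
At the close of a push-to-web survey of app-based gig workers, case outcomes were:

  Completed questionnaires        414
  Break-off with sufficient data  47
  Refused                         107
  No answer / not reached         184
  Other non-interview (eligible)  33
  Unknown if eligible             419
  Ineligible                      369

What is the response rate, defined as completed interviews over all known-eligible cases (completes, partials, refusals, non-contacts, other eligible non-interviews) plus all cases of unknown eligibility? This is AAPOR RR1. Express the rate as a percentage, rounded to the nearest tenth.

Numerator: 414
Base: 414 + 47 + 107 + 184 + 33 + 419 = 1204
RR1 = 414 / 1204 = 0.3439

34.4%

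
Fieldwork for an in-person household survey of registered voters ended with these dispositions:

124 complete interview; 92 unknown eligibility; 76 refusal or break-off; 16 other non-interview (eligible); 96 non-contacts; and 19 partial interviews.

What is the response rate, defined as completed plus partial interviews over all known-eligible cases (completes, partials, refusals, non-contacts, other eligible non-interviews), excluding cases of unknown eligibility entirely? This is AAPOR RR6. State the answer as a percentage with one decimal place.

Num: 124 + 19 = 143
Denominator: 124 + 19 + 76 + 96 + 16 = 331
RR6 = 143 / 331 = 0.4320

43.2%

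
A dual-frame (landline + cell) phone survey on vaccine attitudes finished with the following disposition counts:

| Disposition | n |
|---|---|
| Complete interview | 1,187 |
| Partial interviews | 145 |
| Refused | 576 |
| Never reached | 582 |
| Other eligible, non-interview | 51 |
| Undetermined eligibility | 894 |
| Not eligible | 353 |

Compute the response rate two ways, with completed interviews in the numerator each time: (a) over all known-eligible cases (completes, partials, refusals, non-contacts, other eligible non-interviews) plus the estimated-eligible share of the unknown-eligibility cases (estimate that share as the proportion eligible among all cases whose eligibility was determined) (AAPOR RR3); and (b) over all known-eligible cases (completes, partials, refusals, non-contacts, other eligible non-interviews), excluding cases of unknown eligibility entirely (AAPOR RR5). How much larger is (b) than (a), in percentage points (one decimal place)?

11.0

Num → 1187
Known eligible → 1187 + 145 + 576 + 582 + 51 = 2541
e = 2541 / (2541 + 353) = 2541 / 2894 = 0.8780
Eligible share of unknowns → 0.8780 × 894 = 784.93
Denominator → 2541 + 784.93 = 3325.93
RR3 = 1187 / 3325.93 = 0.3569
Denominator → 1187 + 145 + 576 + 582 + 51 = 2541
RR5 = 1187 / 2541 = 0.4671
Difference = 46.71 − 35.69 = 11.02 percentage points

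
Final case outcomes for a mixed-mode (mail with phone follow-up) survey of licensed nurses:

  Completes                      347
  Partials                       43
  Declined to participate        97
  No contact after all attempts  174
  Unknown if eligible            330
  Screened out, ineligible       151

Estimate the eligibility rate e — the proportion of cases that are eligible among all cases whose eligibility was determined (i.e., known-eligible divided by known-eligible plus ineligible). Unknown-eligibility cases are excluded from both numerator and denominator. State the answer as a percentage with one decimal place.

81.4%

Known eligible → 347 + 43 + 97 + 174 = 661
e = 661 / (661 + 151) = 661 / 812 = 0.8140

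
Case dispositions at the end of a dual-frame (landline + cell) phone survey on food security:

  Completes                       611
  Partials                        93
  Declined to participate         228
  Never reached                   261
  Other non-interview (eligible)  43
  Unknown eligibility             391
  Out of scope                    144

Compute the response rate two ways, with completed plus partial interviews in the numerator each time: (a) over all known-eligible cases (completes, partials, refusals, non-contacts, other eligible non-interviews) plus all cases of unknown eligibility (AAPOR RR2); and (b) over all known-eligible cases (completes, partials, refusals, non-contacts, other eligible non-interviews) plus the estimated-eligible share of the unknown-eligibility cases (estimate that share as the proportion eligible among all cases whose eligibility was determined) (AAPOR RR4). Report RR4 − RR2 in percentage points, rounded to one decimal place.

1.1

Top → 611 + 93 = 704
Denom → 611 + 93 + 228 + 261 + 43 + 391 = 1627
RR2 = 704 / 1627 = 0.4327
Determined eligible → 611 + 93 + 228 + 261 + 43 = 1236
e = 1236 / (1236 + 144) = 1236 / 1380 = 0.8957
Eligible share of unknowns → 0.8957 × 391 = 350.22
Denom → 1236 + 350.22 = 1586.22
RR4 = 704 / 1586.22 = 0.4438
Difference = 44.38 − 43.27 = 1.11 percentage points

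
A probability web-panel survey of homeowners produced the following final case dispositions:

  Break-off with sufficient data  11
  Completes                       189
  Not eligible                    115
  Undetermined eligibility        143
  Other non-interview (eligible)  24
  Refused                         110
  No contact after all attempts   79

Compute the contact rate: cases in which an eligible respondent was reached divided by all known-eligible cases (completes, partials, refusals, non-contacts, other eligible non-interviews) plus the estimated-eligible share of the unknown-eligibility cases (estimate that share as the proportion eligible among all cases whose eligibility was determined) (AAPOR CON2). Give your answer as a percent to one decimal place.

63.6%

Numerator → 189 + 11 + 110 + 24 = 334
Determined eligible → 189 + 11 + 110 + 79 + 24 = 413
e = 413 / (413 + 115) = 413 / 528 = 0.7822
Estimated eligible among unknowns → 0.7822 × 143 = 111.85
Denom → 413 + 111.85 = 524.85
CON2 = 334 / 524.85 = 0.6364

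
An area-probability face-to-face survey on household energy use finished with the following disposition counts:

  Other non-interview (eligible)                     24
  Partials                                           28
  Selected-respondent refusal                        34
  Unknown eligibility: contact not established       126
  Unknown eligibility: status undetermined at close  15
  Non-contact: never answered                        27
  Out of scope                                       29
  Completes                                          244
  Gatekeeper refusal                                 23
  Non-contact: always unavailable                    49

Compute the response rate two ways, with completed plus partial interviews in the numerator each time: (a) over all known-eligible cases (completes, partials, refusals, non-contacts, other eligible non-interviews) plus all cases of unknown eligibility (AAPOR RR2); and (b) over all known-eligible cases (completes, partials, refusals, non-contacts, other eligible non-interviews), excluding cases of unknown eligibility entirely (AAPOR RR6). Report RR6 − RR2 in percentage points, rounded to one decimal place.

15.7

Declined to participate = 23 + 34 = 57
No contact after all attempts = 27 + 49 = 76
Unknown if eligible = 126 + 15 = 141
Numerator → 244 + 28 = 272
Denom → 244 + 28 + 57 + 76 + 24 + 141 = 570
RR2 = 272 / 570 = 0.4772
Denom → 244 + 28 + 57 + 76 + 24 = 429
RR6 = 272 / 429 = 0.6340
Difference = 63.40 − 47.72 = 15.68 percentage points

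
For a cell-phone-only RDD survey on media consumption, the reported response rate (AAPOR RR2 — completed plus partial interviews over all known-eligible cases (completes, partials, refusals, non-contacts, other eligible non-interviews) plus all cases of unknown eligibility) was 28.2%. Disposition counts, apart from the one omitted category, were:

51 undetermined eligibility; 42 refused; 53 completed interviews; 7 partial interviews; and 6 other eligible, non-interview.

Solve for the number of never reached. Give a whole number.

54

Num → 53 + 7 = 60
RR2 = 60 / D = 0.282
D = 60 / 0.282 = 212.8
Other denominator terms total 159
never reached = 212.8 − 159 ≈ 54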